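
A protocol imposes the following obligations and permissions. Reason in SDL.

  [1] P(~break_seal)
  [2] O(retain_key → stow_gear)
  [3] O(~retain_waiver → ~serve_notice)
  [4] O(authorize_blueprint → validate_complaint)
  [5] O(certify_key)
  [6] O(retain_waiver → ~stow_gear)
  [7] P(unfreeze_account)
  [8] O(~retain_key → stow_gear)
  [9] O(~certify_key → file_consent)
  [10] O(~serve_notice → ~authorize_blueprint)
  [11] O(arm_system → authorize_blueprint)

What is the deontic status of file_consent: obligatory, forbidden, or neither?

Premise 9 is O(~certify_key → file_consent), but O(~certify_key) is not derivable from the premises, so it does not yield O(file_consent).
No premise or chain of K-axiom applications forces O(file_consent), and none forces O(~file_consent). So file_consent is neither obligatory nor forbidden under these norms.

Neither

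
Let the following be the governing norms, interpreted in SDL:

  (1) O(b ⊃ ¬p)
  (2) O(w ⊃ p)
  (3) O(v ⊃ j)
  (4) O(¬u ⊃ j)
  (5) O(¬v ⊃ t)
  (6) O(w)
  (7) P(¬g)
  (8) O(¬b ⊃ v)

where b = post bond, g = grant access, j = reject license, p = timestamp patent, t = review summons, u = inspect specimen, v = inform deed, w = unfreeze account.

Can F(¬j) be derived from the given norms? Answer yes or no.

Premise 6 states O(w) outright.
From O(w) and premise 2, O(w ⊃ p), we obtain O(p).
Premise 1, O(b ⊃ ¬p), contraposes to O(p ⊃ ¬b); with O(p) we get O(¬b).
Applying K to premise 8 (O(¬b ⊃ v)) and O(¬b) yields O(v).
Premise 3 is O(v ⊃ j); since O(v), deontic closure gives O(j).
Premises 4, 5, 7 do not contribute to this derivation.
So O(j) holds, i.e. F(¬j). The claim follows.

Yes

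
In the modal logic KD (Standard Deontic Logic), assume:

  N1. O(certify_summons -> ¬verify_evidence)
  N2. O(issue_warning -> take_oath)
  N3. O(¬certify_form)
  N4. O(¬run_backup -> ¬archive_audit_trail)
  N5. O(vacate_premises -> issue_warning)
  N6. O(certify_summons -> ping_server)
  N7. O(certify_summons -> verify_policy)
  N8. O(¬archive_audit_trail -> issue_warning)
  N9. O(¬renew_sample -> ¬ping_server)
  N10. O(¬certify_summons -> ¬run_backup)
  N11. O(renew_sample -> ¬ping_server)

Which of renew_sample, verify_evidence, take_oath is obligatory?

take_oath

By case analysis on ¬renew_sample: premise 9 gives O(¬renew_sample -> ¬ping_server) and premise 11 gives O(renew_sample -> ¬ping_server), so O(¬ping_server) either way.
Premise 6 is O(certify_summons -> ping_server); contrapositively O(¬ping_server -> ¬certify_summons). Since O(¬ping_server) holds, K gives O(¬certify_summons).
Premise 10 is O(¬certify_summons -> ¬run_backup); since O(¬certify_summons), deontic closure gives O(¬run_backup).
Applying K to premise 4 (O(¬run_backup -> ¬archive_audit_trail)) and O(¬run_backup) yields O(¬archive_audit_trail).
Premise 8 is O(¬archive_audit_trail -> issue_warning); since O(¬archive_audit_trail), deontic closure gives O(issue_warning).
With premise 2, O(issue_warning -> take_oath), the K-axiom yields O(take_oath).
So O(take_oath) holds — take_oath is obligatory. None of the other listed options is made obligatory by any chain of premises.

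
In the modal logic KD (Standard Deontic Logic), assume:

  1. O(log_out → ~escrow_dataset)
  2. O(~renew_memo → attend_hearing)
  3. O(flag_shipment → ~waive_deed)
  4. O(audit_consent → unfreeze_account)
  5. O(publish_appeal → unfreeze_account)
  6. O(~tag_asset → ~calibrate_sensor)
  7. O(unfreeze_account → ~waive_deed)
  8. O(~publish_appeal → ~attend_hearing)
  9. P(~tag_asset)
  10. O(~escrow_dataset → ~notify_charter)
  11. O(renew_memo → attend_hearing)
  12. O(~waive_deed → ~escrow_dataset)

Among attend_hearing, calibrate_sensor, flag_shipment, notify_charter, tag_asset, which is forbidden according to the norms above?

notify_charter

By case analysis on ~renew_memo: premise 2 gives O(~renew_memo → attend_hearing) and premise 11 gives O(renew_memo → attend_hearing), so O(attend_hearing) either way.
Premise 8, O(~publish_appeal → ~attend_hearing), contraposes to O(attend_hearing → publish_appeal); with O(attend_hearing) we get O(publish_appeal).
With premise 5, O(publish_appeal → unfreeze_account), the K-axiom yields O(unfreeze_account).
Premise 7 is O(unfreeze_account → ~waive_deed); since O(unfreeze_account), deontic closure gives O(~waive_deed).
From O(~waive_deed) and premise 12, O(~waive_deed → ~escrow_dataset), we obtain O(~escrow_dataset).
From O(~escrow_dataset) and premise 10, O(~escrow_dataset → ~notify_charter), we obtain O(~notify_charter).
So O(~notify_charter) holds, i.e. notify_charter is forbidden. None of the other listed options is forbidden under the premises.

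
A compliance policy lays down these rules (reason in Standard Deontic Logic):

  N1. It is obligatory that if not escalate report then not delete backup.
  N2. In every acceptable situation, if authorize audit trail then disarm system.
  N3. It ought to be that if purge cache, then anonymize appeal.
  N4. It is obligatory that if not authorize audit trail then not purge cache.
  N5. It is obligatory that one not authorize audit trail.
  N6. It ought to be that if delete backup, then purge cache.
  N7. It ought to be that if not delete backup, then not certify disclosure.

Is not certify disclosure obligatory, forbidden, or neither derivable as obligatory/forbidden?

From premise 5 we have O(¬authorize_audit_trail).
Applying K to premise 4 (O(¬authorize_audit_trail → ¬purge_cache)) and O(¬authorize_audit_trail) yields O(¬purge_cache).
The contrapositive of premise 6 (O(delete_backup → purge_cache)) is O(¬purge_cache → ¬delete_backup), and O(¬purge_cache) is already established, so O(¬delete_backup).
With premise 7, O(¬delete_backup → ¬certify_disclosure), the K-axiom yields O(¬certify_disclosure).
Premises 1, 2, 3 do not contribute to this derivation.
Hence ¬certify_disclosure is obligatory.

Obligatory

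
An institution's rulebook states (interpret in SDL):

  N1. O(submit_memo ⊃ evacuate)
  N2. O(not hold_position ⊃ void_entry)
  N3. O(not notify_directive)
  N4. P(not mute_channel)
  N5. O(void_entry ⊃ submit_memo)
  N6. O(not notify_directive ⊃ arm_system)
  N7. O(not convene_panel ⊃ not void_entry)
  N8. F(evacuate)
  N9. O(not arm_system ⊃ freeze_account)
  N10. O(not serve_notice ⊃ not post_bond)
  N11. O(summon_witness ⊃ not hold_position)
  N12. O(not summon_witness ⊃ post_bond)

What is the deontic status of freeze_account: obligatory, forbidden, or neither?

Neither

Premise 9 is O(not arm_system ⊃ freeze_account), but O(not arm_system) is not derivable from the premises, so it does not yield O(freeze_account).
No premise or chain of K-axiom applications forces O(freeze_account), and none forces O(not freeze_account). So freeze_account is neither obligatory nor forbidden under these norms.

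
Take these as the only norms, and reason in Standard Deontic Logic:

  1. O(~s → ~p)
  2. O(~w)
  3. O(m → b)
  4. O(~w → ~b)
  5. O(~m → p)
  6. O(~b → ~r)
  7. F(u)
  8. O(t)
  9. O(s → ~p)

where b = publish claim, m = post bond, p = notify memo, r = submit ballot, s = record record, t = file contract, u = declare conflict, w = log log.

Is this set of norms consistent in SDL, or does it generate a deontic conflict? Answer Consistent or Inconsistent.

By case analysis on s: premise 9 gives O(s → ~p) and premise 1 gives O(~s → ~p), so O(~p) either way.
The contrapositive of premise 5 (O(~m → p)) is O(~p → m), and O(~p) is already established, so O(m).
Applying K to premise 3 (O(m → b)) and O(m) yields O(b).
Premise 4, O(~w → ~b), contraposes to O(b → w); with O(b) we get O(w).
But premise 2 directly asserts O(~w).
We now have both O(w) and O(~w) — w is simultaneously obligatory and forbidden, violating the D-axiom.

Inconsistent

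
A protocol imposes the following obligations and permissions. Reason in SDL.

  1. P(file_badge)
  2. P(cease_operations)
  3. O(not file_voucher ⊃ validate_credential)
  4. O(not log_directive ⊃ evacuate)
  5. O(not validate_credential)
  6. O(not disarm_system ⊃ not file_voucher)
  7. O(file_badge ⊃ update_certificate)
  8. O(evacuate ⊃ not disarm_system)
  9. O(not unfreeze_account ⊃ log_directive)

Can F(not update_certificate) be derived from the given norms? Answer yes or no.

No

Premise 7 is O(file_badge ⊃ update_certificate), but O(file_badge) is not derivable from the premises (the permission P(file_badge) asserts only not O(not file_badge), not O(file_badge)), so it does not yield O(update_certificate).
No other premise forces O(update_certificate). An ideal world satisfying every premise can still have not update_certificate true, so F(not update_certificate) is not derivable.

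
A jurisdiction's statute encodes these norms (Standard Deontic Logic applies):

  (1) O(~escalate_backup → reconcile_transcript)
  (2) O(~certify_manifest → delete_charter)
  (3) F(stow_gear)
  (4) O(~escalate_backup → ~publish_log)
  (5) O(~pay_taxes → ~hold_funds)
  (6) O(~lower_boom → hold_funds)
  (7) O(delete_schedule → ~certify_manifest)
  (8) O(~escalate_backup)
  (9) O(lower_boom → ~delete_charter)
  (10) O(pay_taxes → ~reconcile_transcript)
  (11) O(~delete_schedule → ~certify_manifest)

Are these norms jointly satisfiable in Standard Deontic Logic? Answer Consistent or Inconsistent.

Premises 7 and 11 cover both cases: O(delete_schedule → ~certify_manifest) and O(~delete_schedule → ~certify_manifest). Since delete_schedule ∨ ~delete_schedule is a tautology, O(~certify_manifest) follows.
With premise 2, O(~certify_manifest → delete_charter), the K-axiom yields O(delete_charter).
The contrapositive of premise 9 (O(lower_boom → ~delete_charter)) is O(delete_charter → ~lower_boom), and O(delete_charter) is already established, so O(~lower_boom).
With premise 6, O(~lower_boom → hold_funds), the K-axiom yields O(hold_funds).
The contrapositive of premise 5 (O(~pay_taxes → ~hold_funds)) is O(hold_funds → pay_taxes), and O(hold_funds) is already established, so O(pay_taxes).
Premise 10 is O(pay_taxes → ~reconcile_transcript); since O(pay_taxes), deontic closure gives O(~reconcile_transcript).
Premise 1 is O(~escalate_backup → reconcile_transcript); contrapositively O(~reconcile_transcript → escalate_backup). Since O(~reconcile_transcript) holds, K gives O(escalate_backup).
Yet premise 8 states O(~escalate_backup).
We now have both O(escalate_backup) and O(~escalate_backup) — escalate_backup is simultaneously obligatory and forbidden, violating the D-axiom.

Inconsistent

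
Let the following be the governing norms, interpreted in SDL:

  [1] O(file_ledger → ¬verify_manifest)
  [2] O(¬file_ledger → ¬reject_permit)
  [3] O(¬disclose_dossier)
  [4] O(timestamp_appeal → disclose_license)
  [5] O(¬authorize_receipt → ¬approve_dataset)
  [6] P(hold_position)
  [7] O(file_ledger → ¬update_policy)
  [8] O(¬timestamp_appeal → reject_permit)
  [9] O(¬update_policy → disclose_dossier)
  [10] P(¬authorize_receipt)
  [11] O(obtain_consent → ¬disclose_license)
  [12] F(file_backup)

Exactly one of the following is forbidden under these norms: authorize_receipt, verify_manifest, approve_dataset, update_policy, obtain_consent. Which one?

Premise 3 states O(¬disclose_dossier) outright.
Premise 9, O(¬update_policy → disclose_dossier), contraposes to O(¬disclose_dossier → update_policy); with O(¬disclose_dossier) we get O(update_policy).
The contrapositive of premise 7 (O(file_ledger → ¬update_policy)) is O(update_policy → ¬file_ledger), and O(update_policy) is already established, so O(¬file_ledger).
Premise 2 is O(¬file_ledger → ¬reject_permit); since O(¬file_ledger), deontic closure gives O(¬reject_permit).
Premise 8 is O(¬timestamp_appeal → reject_permit); contrapositively O(¬reject_permit → timestamp_appeal). Since O(¬reject_permit) holds, K gives O(timestamp_appeal).
From O(timestamp_appeal) and premise 4, O(timestamp_appeal → disclose_license), we obtain O(disclose_license).
Premise 11, O(obtain_consent → ¬disclose_license), contraposes to O(disclose_license → ¬obtain_consent); with O(disclose_license) we get O(¬obtain_consent).
So O(¬obtain_consent) holds, i.e. obtain_consent is forbidden. None of the other listed options is forbidden under the premises.

obtain_consent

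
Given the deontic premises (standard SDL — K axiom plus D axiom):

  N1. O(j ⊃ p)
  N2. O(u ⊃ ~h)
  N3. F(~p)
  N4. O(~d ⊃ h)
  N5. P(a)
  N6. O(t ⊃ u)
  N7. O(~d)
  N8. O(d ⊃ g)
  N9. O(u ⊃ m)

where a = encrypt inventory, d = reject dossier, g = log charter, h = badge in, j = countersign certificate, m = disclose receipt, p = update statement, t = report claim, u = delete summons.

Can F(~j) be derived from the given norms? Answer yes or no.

No

Premise 1 is O(j ⊃ p); even if O(p) held, inferring O(j) would be affirming the consequent — invalid.
No other premise forces O(j). An ideal world satisfying every premise can still have ~j true, so F(~j) is not derivable.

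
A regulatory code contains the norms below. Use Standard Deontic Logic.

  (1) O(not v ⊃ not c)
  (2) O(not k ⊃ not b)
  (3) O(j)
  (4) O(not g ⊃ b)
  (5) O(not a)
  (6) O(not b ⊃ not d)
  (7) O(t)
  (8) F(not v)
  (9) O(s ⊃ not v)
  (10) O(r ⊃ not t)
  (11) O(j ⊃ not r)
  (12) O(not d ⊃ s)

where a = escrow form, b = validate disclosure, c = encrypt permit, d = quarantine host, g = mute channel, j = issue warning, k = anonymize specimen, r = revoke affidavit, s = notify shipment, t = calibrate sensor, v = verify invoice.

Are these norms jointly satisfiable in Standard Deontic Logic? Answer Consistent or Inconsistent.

Premise 10 is O(r ⊃ not t), but O(r) is not derivable from the premises, so it does not yield O(not t).
So O(not t) is not derivable, and the apparent clash with O(t) does not arise.
A world satisfying every obligation exists (e.g. a=false, b=true, c=false, d=true, g=false, j=true, k=true, r=false, s=false, t=true, v=true); no atom is both obligatory and forbidden, so the set is consistent.

Consistent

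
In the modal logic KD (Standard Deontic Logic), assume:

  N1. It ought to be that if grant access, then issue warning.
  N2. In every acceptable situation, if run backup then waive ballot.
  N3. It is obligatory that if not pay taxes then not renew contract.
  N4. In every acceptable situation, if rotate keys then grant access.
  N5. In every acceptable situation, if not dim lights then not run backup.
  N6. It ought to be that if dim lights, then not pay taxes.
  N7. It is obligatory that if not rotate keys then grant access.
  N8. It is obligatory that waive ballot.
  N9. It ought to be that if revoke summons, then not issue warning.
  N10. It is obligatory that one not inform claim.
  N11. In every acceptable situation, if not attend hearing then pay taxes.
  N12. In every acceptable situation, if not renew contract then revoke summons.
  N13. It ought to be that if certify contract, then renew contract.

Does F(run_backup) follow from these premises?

Premises 4 and 7 are O(rotate_keys → grant_access) and O(¬rotate_keys → grant_access); every ideal world satisfies rotate_keys or ¬rotate_keys, so in either case grant_access holds — hence O(grant_access).
From O(grant_access) and premise 1, O(grant_access → issue_warning), we obtain O(issue_warning).
Premise 9 is O(revoke_summons → ¬issue_warning); contrapositively O(issue_warning → ¬revoke_summons). Since O(issue_warning) holds, K gives O(¬revoke_summons).
Premise 12, O(¬renew_contract → revoke_summons), contraposes to O(¬revoke_summons → renew_contract); with O(¬revoke_summons) we get O(renew_contract).
Premise 3, O(¬pay_taxes → ¬renew_contract), contraposes to O(renew_contract → pay_taxes); with O(renew_contract) we get O(pay_taxes).
Premise 6 is O(dim_lights → ¬pay_taxes); contrapositively O(pay_taxes → ¬dim_lights). Since O(pay_taxes) holds, K gives O(¬dim_lights).
With premise 5, O(¬dim_lights → ¬run_backup), the K-axiom yields O(¬run_backup).
Premises 2, 8, 10, 11, 13 do not contribute to this derivation.
So O(¬run_backup) holds, i.e. F(run_backup). The claim follows.

Yes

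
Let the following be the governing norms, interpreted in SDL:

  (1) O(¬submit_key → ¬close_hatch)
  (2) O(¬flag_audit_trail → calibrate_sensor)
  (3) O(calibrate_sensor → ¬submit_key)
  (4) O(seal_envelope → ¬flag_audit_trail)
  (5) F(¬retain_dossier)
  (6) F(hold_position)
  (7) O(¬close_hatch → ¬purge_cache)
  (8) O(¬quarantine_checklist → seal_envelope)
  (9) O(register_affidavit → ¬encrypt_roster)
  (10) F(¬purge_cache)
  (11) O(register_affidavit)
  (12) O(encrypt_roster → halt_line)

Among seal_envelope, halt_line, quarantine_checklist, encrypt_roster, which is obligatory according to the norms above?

Premise 10 is F(¬purge_cache), i.e. O(purge_cache).
Premise 7 is O(¬close_hatch → ¬purge_cache); contrapositively O(purge_cache → close_hatch). Since O(purge_cache) holds, K gives O(close_hatch).
Premise 1, O(¬submit_key → ¬close_hatch), contraposes to O(close_hatch → submit_key); with O(close_hatch) we get O(submit_key).
The contrapositive of premise 3 (O(calibrate_sensor → ¬submit_key)) is O(submit_key → ¬calibrate_sensor), and O(submit_key) is already established, so O(¬calibrate_sensor).
The contrapositive of premise 2 (O(¬flag_audit_trail → calibrate_sensor)) is O(¬calibrate_sensor → flag_audit_trail), and O(¬calibrate_sensor) is already established, so O(flag_audit_trail).
Premise 4, O(seal_envelope → ¬flag_audit_trail), contraposes to O(flag_audit_trail → ¬seal_envelope); with O(flag_audit_trail) we get O(¬seal_envelope).
Premise 8, O(¬quarantine_checklist → seal_envelope), contraposes to O(¬seal_envelope → quarantine_checklist); with O(¬seal_envelope) we get O(quarantine_checklist).
So O(quarantine_checklist) holds — quarantine_checklist is obligatory. None of the other listed options is made obligatory by any chain of premises.

quarantine_checklist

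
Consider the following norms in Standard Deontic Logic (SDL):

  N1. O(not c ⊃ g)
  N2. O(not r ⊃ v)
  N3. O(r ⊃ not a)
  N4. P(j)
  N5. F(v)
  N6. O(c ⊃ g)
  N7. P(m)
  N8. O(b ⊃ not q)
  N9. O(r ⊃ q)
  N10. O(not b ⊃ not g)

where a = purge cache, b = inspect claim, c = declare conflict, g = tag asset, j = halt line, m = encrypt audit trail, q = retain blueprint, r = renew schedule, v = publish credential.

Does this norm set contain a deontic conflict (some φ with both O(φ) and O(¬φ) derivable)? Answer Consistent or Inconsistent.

Inconsistent

Premises 1 and 6 cover both cases: O(not c ⊃ g) and O(c ⊃ g). Since not c ∨ c is a tautology, O(g) follows.
Premise 10 is O(not b ⊃ not g); contrapositively O(g ⊃ b). Since O(g) holds, K gives O(b).
From O(b) and premise 8, O(b ⊃ not q), we obtain O(not q).
Premise 9 is O(r ⊃ q); contrapositively O(not q ⊃ not r). Since O(not q) holds, K gives O(not r).
With premise 2, O(not r ⊃ v), the K-axiom yields O(v).
But premise 5, F(v), means O(not v).
We now have both O(v) and O(not v) — v is simultaneously obligatory and forbidden, violating the D-axiom.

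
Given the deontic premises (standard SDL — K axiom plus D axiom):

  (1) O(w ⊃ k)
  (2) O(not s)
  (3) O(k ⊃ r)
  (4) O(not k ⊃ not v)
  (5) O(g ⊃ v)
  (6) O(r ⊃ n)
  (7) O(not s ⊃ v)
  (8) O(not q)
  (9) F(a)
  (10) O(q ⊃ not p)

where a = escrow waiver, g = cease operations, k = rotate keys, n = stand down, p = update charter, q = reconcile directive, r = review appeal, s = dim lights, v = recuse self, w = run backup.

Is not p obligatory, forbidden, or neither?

Neither

Premise 10 is O(q ⊃ not p), but O(q) is not derivable from the premises, so it does not yield O(not p).
No premise or chain of K-axiom applications forces O(not p), and none forces O(p). So not p is neither obligatory nor forbidden under these norms.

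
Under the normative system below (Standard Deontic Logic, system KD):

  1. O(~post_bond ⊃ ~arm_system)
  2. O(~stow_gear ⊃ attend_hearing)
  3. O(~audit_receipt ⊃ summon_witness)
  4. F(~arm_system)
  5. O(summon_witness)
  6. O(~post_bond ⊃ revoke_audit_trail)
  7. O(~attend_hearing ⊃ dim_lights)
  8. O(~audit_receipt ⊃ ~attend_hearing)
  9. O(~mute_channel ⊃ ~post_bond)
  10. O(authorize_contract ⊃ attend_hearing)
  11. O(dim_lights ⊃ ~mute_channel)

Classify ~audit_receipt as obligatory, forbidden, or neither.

F(~arm_system) at premise 4 means O(arm_system).
The contrapositive of premise 1 (O(~post_bond ⊃ ~arm_system)) is O(arm_system ⊃ post_bond), and O(arm_system) is already established, so O(post_bond).
The contrapositive of premise 9 (O(~mute_channel ⊃ ~post_bond)) is O(post_bond ⊃ mute_channel), and O(post_bond) is already established, so O(mute_channel).
Premise 11 is O(dim_lights ⊃ ~mute_channel); contrapositively O(mute_channel ⊃ ~dim_lights). Since O(mute_channel) holds, K gives O(~dim_lights).
The contrapositive of premise 7 (O(~attend_hearing ⊃ dim_lights)) is O(~dim_lights ⊃ attend_hearing), and O(~dim_lights) is already established, so O(attend_hearing).
The contrapositive of premise 8 (O(~audit_receipt ⊃ ~attend_hearing)) is O(attend_hearing ⊃ audit_receipt), and O(attend_hearing) is already established, so O(audit_receipt).
Premises 2, 3, 5, 6, 10 do not contribute to this derivation.
Thus O(audit_receipt), which is F(~audit_receipt): ~audit_receipt is forbidden.

Forbidden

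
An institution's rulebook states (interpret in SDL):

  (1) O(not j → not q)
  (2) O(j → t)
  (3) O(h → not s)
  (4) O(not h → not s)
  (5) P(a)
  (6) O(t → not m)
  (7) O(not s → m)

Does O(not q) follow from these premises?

Yes

Premises 4 and 3 are O(not h → not s) and O(h → not s); every ideal world satisfies not h or h, so in either case not s holds — hence O(not s).
From O(not s) and premise 7, O(not s → m), we obtain O(m).
Premise 6 is O(t → not m); contrapositively O(m → not t). Since O(m) holds, K gives O(not t).
Premise 2 is O(j → t); contrapositively O(not t → not j). Since O(not t) holds, K gives O(not j).
Applying K to premise 1 (O(not j → not q)) and O(not j) yields O(not q).
Premise 5 does not contribute to this derivation.
So O(not q) follows.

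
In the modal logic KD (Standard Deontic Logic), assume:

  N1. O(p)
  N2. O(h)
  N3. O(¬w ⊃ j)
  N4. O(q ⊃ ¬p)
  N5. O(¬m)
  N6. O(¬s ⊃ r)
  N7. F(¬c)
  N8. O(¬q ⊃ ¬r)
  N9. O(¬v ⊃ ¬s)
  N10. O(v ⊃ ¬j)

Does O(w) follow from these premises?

Yes

Premise 1 gives O(p).
The contrapositive of premise 4 (O(q ⊃ ¬p)) is O(p ⊃ ¬q), and O(p) is already established, so O(¬q).
From O(¬q) and premise 8, O(¬q ⊃ ¬r), we obtain O(¬r).
Premise 6 is O(¬s ⊃ r); contrapositively O(¬r ⊃ s). Since O(¬r) holds, K gives O(s).
Premise 9, O(¬v ⊃ ¬s), contraposes to O(s ⊃ v); with O(s) we get O(v).
Premise 10 is O(v ⊃ ¬j); since O(v), deontic closure gives O(¬j).
The contrapositive of premise 3 (O(¬w ⊃ j)) is O(¬j ⊃ w), and O(¬j) is already established, so O(w).
Premises 2, 5, 7 do not contribute to this derivation.
So O(w) follows.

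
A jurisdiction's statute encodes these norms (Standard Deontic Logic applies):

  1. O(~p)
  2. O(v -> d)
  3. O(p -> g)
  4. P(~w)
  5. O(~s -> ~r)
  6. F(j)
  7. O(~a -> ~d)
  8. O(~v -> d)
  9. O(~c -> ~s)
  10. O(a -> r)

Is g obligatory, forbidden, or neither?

Premise 3 is O(p -> g), but O(p) is not derivable from the premises, so it does not yield O(g).
No premise or chain of K-axiom applications forces O(g), and none forces O(~g). So g is neither obligatory nor forbidden under these norms.

Neither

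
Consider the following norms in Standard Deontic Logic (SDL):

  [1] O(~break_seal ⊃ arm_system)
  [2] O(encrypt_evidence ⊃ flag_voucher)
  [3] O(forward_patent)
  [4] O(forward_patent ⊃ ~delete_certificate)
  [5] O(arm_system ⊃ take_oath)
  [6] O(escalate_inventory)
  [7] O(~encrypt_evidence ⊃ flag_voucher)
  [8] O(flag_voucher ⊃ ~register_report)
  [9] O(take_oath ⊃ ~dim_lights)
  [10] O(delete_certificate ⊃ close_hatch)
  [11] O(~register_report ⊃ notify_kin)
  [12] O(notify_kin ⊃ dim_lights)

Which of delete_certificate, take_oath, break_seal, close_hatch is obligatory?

break_seal

By case analysis on encrypt_evidence: premise 2 gives O(encrypt_evidence ⊃ flag_voucher) and premise 7 gives O(~encrypt_evidence ⊃ flag_voucher), so O(flag_voucher) either way.
With premise 8, O(flag_voucher ⊃ ~register_report), the K-axiom yields O(~register_report).
Applying K to premise 11 (O(~register_report ⊃ notify_kin)) and O(~register_report) yields O(notify_kin).
Premise 12 is O(notify_kin ⊃ dim_lights); since O(notify_kin), deontic closure gives O(dim_lights).
The contrapositive of premise 9 (O(take_oath ⊃ ~dim_lights)) is O(dim_lights ⊃ ~take_oath), and O(dim_lights) is already established, so O(~take_oath).
Premise 5, O(arm_system ⊃ take_oath), contraposes to O(~take_oath ⊃ ~arm_system); with O(~take_oath) we get O(~arm_system).
Premise 1, O(~break_seal ⊃ arm_system), contraposes to O(~arm_system ⊃ break_seal); with O(~arm_system) we get O(break_seal).
So O(break_seal) holds — break_seal is obligatory. None of the other listed options is made obligatory by any chain of premises.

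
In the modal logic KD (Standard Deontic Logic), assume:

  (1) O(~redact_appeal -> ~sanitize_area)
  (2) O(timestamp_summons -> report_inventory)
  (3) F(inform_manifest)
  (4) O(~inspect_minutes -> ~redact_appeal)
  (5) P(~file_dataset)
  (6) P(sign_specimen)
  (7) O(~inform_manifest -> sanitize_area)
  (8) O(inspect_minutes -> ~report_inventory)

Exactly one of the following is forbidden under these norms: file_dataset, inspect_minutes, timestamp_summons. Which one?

Premise 3, F(inform_manifest), is equivalent to O(~inform_manifest).
Premise 7 is O(~inform_manifest -> sanitize_area); since O(~inform_manifest), deontic closure gives O(sanitize_area).
Premise 1 is O(~redact_appeal -> ~sanitize_area); contrapositively O(sanitize_area -> redact_appeal). Since O(sanitize_area) holds, K gives O(redact_appeal).
Premise 4 is O(~inspect_minutes -> ~redact_appeal); contrapositively O(redact_appeal -> inspect_minutes). Since O(redact_appeal) holds, K gives O(inspect_minutes).
With premise 8, O(inspect_minutes -> ~report_inventory), the K-axiom yields O(~report_inventory).
The contrapositive of premise 2 (O(timestamp_summons -> report_inventory)) is O(~report_inventory -> ~timestamp_summons), and O(~report_inventory) is already established, so O(~timestamp_summons).
So O(~timestamp_summons) holds, i.e. timestamp_summons is forbidden. None of the other listed options is forbidden under the premises.

timestamp_summons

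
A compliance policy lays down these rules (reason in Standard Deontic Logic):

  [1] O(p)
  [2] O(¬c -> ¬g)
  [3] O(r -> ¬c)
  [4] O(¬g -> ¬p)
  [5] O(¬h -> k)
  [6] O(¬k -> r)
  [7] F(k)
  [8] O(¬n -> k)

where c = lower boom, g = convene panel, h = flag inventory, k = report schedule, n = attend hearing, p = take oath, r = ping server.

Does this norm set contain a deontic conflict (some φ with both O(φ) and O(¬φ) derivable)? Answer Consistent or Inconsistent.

Inconsistent

Premise 1 gives O(p).
Premise 4 is O(¬g -> ¬p); contrapositively O(p -> g). Since O(p) holds, K gives O(g).
Premise 2, O(¬c -> ¬g), contraposes to O(g -> c); with O(g) we get O(c).
Premise 3 is O(r -> ¬c); contrapositively O(c -> ¬r). Since O(c) holds, K gives O(¬r).
Premise 6 is O(¬k -> r); contrapositively O(¬r -> k). Since O(¬r) holds, K gives O(k).
But premise 7, F(k), means O(¬k).
We now have both O(k) and O(¬k) — k is simultaneously obligatory and forbidden, violating the D-axiom.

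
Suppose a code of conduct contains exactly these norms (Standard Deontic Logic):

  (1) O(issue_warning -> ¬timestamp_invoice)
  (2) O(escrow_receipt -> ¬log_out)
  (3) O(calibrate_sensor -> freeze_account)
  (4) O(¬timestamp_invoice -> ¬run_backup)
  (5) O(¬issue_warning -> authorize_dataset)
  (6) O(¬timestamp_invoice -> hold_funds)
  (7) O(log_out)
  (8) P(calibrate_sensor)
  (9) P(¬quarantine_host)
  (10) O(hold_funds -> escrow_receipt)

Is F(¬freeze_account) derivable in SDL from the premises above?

No

Premise 3 is O(calibrate_sensor -> freeze_account), but O(calibrate_sensor) is not derivable from the premises (the permission P(calibrate_sensor) asserts only ¬O(¬calibrate_sensor), not O(calibrate_sensor)), so it does not yield O(freeze_account).
No other premise forces O(freeze_account). An ideal world satisfying every premise can still have ¬freeze_account true, so F(¬freeze_account) is not derivable.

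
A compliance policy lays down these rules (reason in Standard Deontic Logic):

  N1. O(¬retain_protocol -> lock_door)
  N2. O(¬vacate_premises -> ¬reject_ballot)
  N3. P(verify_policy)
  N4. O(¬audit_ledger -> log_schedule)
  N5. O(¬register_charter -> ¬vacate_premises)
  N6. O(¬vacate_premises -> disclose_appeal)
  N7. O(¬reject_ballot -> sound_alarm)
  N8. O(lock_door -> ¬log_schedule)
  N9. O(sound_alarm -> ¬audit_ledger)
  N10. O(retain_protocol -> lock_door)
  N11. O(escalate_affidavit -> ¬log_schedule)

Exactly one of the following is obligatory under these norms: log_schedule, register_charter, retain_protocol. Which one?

Premises 10 and 1 are O(retain_protocol -> lock_door) and O(¬retain_protocol -> lock_door); every ideal world satisfies retain_protocol or ¬retain_protocol, so in either case lock_door holds — hence O(lock_door).
With premise 8, O(lock_door -> ¬log_schedule), the K-axiom yields O(¬log_schedule).
The contrapositive of premise 4 (O(¬audit_ledger -> log_schedule)) is O(¬log_schedule -> audit_ledger), and O(¬log_schedule) is already established, so O(audit_ledger).
The contrapositive of premise 9 (O(sound_alarm -> ¬audit_ledger)) is O(audit_ledger -> ¬sound_alarm), and O(audit_ledger) is already established, so O(¬sound_alarm).
The contrapositive of premise 7 (O(¬reject_ballot -> sound_alarm)) is O(¬sound_alarm -> reject_ballot), and O(¬sound_alarm) is already established, so O(reject_ballot).
The contrapositive of premise 2 (O(¬vacate_premises -> ¬reject_ballot)) is O(reject_ballot -> vacate_premises), and O(reject_ballot) is already established, so O(vacate_premises).
Premise 5 is O(¬register_charter -> ¬vacate_premises); contrapositively O(vacate_premises -> register_charter). Since O(vacate_premises) holds, K gives O(register_charter).
So O(register_charter) holds — register_charter is obligatory. None of the other listed options is made obligatory by any chain of premises.

register_charter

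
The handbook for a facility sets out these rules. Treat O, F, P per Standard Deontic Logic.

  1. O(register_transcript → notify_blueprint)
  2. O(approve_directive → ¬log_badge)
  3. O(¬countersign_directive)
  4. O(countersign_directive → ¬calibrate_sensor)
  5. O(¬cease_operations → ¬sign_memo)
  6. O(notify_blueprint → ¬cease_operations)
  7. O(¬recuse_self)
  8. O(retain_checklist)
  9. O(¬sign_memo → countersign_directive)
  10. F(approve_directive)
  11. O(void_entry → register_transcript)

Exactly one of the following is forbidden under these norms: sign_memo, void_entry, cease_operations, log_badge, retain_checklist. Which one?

void_entry

From premise 3 we have O(¬countersign_directive).
Premise 9 is O(¬sign_memo → countersign_directive); contrapositively O(¬countersign_directive → sign_memo). Since O(¬countersign_directive) holds, K gives O(sign_memo).
Premise 5 is O(¬cease_operations → ¬sign_memo); contrapositively O(sign_memo → cease_operations). Since O(sign_memo) holds, K gives O(cease_operations).
The contrapositive of premise 6 (O(notify_blueprint → ¬cease_operations)) is O(cease_operations → ¬notify_blueprint), and O(cease_operations) is already established, so O(¬notify_blueprint).
Premise 1 is O(register_transcript → notify_blueprint); contrapositively O(¬notify_blueprint → ¬register_transcript). Since O(¬notify_blueprint) holds, K gives O(¬register_transcript).
Premise 11, O(void_entry → register_transcript), contraposes to O(¬register_transcript → ¬void_entry); with O(¬register_transcript) we get O(¬void_entry).
So O(¬void_entry) holds, i.e. void_entry is forbidden. None of the other listed options is forbidden under the premises.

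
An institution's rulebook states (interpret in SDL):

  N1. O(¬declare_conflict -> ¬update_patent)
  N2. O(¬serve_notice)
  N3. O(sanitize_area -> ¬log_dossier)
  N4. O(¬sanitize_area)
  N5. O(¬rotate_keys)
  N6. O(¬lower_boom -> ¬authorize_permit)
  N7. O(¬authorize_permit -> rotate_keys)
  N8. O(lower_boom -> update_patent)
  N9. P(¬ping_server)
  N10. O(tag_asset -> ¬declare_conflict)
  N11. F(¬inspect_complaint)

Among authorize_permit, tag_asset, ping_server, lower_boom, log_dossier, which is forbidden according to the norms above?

tag_asset

Premise 5 states O(¬rotate_keys) outright.
Premise 7 is O(¬authorize_permit -> rotate_keys); contrapositively O(¬rotate_keys -> authorize_permit). Since O(¬rotate_keys) holds, K gives O(authorize_permit).
The contrapositive of premise 6 (O(¬lower_boom -> ¬authorize_permit)) is O(authorize_permit -> lower_boom), and O(authorize_permit) is already established, so O(lower_boom).
Applying K to premise 8 (O(lower_boom -> update_patent)) and O(lower_boom) yields O(update_patent).
The contrapositive of premise 1 (O(¬declare_conflict -> ¬update_patent)) is O(update_patent -> declare_conflict), and O(update_patent) is already established, so O(declare_conflict).
Premise 10, O(tag_asset -> ¬declare_conflict), contraposes to O(declare_conflict -> ¬tag_asset); with O(declare_conflict) we get O(¬tag_asset).
So O(¬tag_asset) holds, i.e. tag_asset is forbidden. None of the other listed options is forbidden under the premises.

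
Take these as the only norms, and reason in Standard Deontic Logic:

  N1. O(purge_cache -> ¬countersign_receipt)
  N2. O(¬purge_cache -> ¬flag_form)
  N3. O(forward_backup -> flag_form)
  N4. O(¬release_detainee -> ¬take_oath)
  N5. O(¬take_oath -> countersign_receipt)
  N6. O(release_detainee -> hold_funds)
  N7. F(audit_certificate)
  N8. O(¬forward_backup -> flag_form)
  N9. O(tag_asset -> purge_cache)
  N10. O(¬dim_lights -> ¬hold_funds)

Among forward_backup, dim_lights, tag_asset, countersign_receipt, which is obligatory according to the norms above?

dim_lights

Premises 3 and 8 cover both cases: O(forward_backup -> flag_form) and O(¬forward_backup -> flag_form). Since forward_backup ∨ ¬forward_backup is a tautology, O(flag_form) follows.
Premise 2 is O(¬purge_cache -> ¬flag_form); contrapositively O(flag_form -> purge_cache). Since O(flag_form) holds, K gives O(purge_cache).
From O(purge_cache) and premise 1, O(purge_cache -> ¬countersign_receipt), we obtain O(¬countersign_receipt).
Premise 5, O(¬take_oath -> countersign_receipt), contraposes to O(¬countersign_receipt -> take_oath); with O(¬countersign_receipt) we get O(take_oath).
Premise 4 is O(¬release_detainee -> ¬take_oath); contrapositively O(take_oath -> release_detainee). Since O(take_oath) holds, K gives O(release_detainee).
With premise 6, O(release_detainee -> hold_funds), the K-axiom yields O(hold_funds).
Premise 10, O(¬dim_lights -> ¬hold_funds), contraposes to O(hold_funds -> dim_lights); with O(hold_funds) we get O(dim_lights).
So O(dim_lights) holds — dim_lights is obligatory. None of the other listed options is made obligatory by any chain of premises.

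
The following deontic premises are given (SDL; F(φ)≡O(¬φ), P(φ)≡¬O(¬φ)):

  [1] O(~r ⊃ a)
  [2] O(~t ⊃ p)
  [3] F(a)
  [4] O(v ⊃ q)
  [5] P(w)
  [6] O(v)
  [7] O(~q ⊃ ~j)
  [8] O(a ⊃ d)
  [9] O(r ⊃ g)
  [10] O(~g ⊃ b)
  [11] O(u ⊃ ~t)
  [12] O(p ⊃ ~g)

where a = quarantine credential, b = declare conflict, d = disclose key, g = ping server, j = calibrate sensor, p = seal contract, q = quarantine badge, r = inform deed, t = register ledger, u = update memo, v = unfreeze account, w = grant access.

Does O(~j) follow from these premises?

Premise 7 is O(~q ⊃ ~j), but O(~q) is not derivable from the premises, so it does not yield O(~j).
No other premise forces O(~j). An ideal world satisfying every premise can still have ~j false, so O(~j) is not derivable.

No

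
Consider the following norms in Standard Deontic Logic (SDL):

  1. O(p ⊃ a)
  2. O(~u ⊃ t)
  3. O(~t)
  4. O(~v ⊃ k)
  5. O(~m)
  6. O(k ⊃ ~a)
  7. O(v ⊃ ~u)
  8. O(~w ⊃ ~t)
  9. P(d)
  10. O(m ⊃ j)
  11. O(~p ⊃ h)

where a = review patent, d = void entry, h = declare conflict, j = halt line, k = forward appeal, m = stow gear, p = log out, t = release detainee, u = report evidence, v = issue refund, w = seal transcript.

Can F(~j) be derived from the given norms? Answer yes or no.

No

Premise 10 is O(m ⊃ j), but O(m) is not derivable from the premises, so it does not yield O(j).
No other premise forces O(j). An ideal world satisfying every premise can still have ~j true, so F(~j) is not derivable.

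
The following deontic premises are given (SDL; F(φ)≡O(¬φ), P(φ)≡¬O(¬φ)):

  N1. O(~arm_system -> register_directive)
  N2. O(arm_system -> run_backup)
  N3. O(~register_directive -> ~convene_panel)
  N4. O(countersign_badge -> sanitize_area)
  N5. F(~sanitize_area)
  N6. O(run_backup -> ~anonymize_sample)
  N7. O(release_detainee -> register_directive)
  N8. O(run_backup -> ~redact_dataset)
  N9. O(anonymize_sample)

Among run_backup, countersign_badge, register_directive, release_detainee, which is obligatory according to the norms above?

register_directive

Premise 9 gives O(anonymize_sample).
Premise 6, O(run_backup -> ~anonymize_sample), contraposes to O(anonymize_sample -> ~run_backup); with O(anonymize_sample) we get O(~run_backup).
Premise 2, O(arm_system -> run_backup), contraposes to O(~run_backup -> ~arm_system); with O(~run_backup) we get O(~arm_system).
With premise 1, O(~arm_system -> register_directive), the K-axiom yields O(register_directive).
So O(register_directive) holds — register_directive is obligatory. None of the other listed options is made obligatory by any chain of premises.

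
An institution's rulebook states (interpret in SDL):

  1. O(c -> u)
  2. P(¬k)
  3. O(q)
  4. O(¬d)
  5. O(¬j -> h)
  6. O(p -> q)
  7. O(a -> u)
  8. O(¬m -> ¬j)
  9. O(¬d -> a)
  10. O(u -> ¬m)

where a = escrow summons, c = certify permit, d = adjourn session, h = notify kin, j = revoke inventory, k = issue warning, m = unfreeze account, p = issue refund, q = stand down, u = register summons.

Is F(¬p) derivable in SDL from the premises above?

No

Premise 6 is O(p -> q); even if O(q) held, inferring O(p) would be affirming the consequent — invalid.
No other premise forces O(p). An ideal world satisfying every premise can still have ¬p true, so F(¬p) is not derivable.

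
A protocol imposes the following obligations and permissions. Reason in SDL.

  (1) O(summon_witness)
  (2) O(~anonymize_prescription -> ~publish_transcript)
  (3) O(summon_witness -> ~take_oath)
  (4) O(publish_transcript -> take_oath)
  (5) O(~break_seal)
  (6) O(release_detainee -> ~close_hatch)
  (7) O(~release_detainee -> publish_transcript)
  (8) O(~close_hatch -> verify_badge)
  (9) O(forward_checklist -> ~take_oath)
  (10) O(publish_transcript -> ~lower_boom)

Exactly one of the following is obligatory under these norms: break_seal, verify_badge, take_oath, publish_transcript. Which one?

Premise 1 states O(summon_witness) outright.
Applying K to premise 3 (O(summon_witness -> ~take_oath)) and O(summon_witness) yields O(~take_oath).
Premise 4 is O(publish_transcript -> take_oath); contrapositively O(~take_oath -> ~publish_transcript). Since O(~take_oath) holds, K gives O(~publish_transcript).
Premise 7, O(~release_detainee -> publish_transcript), contraposes to O(~publish_transcript -> release_detainee); with O(~publish_transcript) we get O(release_detainee).
Premise 6 is O(release_detainee -> ~close_hatch); since O(release_detainee), deontic closure gives O(~close_hatch).
Premise 8 is O(~close_hatch -> verify_badge); since O(~close_hatch), deontic closure gives O(verify_badge).
So O(verify_badge) holds — verify_badge is obligatory. None of the other listed options is made obligatory by any chain of premises.

verify_badge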